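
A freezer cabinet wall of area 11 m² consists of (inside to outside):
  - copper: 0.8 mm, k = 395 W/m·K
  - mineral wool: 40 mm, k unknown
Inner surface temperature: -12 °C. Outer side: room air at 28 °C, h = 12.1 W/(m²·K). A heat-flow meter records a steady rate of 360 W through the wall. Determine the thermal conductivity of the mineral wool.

Model the wall as resistances in series:
R_copper = L/(kA) = 0.0008/(395×11) = 1.841×10^-7 K/W
R_outer film = 1/(h_o·A) = 1/(12.1×11) = 0.007513 K/W
Sum of known resistances R_other = 0.007513 K/W
Total R = ΔT/Q = 40/360 = 0.1111 K/W
R_mineral wool = R_total − R_other = 0.1036 K/W
k = L/(R·A) = 0.04/(0.1036×11)

k ≈ 0.0351 W/(m·K)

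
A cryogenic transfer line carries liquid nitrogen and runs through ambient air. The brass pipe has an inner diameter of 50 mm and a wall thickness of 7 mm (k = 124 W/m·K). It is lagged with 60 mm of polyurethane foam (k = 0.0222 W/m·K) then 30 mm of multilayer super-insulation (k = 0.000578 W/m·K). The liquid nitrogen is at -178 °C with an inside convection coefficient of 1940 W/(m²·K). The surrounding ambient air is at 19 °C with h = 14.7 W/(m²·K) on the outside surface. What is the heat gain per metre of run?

Cylindrical conduction, so R = ln(r₂/r₁)/(2πkL) per layer, in series:
R_inner film = 1/(h_i·2πr₁L) = 1/(1940×2π×0.025×1) = 0.003282 K/W
R_brass pipe wall = ln(32/25)/(2π×124×1) = 3.168×10^-4 K/W
R_polyurethane foam = ln(92/32)/(2π×0.0222×1) = 7.571 K/W
R_multilayer super-insulation = ln(122/92)/(2π×0.000578×1) = 77.71 K/W
R_outer film = 1/(h_o·2πr_oL) = 1/(14.7×2π×0.122×1) = 0.08874 K/W
R_total = 85.38 K/W
Q = ΔT/R_total = 197/85.38

q′ ≈ 2.31 W/m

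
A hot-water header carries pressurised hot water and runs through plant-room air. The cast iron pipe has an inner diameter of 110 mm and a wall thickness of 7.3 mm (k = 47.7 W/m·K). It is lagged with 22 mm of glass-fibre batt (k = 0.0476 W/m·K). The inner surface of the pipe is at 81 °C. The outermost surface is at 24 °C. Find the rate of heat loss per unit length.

For a radial system each layer contributes R = ln(r_out/r_in)/(2πkL); films add R = 1/(hA).
R_cast iron pipe wall = ln(62.3/55)/(2π×47.7×1) = 4.158×10^-4 K/W
R_glass-fibre batt = ln(84.3/62.3)/(2π×0.0476×1) = 1.011 K/W
R_total = 1.012 K/W
Q = ΔT/R_total = 57/1.012

q′ ≈ 56.3 W/m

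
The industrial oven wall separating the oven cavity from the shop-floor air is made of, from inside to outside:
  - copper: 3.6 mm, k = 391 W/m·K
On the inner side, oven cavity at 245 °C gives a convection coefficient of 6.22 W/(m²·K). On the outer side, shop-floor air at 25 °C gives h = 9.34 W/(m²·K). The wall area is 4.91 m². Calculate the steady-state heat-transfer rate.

Q ≈ 4030 W

Model the wall as resistances in series:
R_inner film = 1/(h_i·A) = 1/(6.22×4.91) = 0.03274 K/W
R_copper = L/(kA) = 0.0036/(391×4.91) = 1.875×10^-6 K/W
R_outer film = 1/(h_o·A) = 1/(9.34×4.91) = 0.02181 K/W
R_total = 0.05455 K/W
Q = ΔT / R_total = 220 / 0.05455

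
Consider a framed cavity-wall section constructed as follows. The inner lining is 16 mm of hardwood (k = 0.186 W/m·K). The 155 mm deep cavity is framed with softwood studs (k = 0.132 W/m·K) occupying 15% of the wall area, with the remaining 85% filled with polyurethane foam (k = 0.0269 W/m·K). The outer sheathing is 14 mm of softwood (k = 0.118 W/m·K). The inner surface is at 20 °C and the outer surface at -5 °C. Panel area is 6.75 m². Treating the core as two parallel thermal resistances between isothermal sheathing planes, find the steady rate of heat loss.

Q ≈ 44 W

Sheathing layers in series; stud and cavity paths in parallel between them.
R_inner = 0.016/(0.186×6.75) = 0.01274 K/W
R_stud  = 0.155/(0.132×0.15×6.75) = 1.16 K/W
R_cav   = 0.155/(0.0269×0.85×6.75) = 1.004 K/W
1/R_core = 1/R_stud + 1/R_cav → R_core = 0.5382 K/W
R_outer = 0.014/(0.118×6.75) = 0.01758 K/W
R_total = 0.5685 K/W
Q = ΔT/R_total = 25/0.5685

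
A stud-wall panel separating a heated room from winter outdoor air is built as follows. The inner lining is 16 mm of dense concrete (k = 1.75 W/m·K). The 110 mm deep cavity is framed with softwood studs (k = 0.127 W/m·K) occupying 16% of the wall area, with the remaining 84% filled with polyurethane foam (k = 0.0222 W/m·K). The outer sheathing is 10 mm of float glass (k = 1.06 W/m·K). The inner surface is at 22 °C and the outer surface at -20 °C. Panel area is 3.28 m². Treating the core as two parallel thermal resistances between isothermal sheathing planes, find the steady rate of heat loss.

Sheathing layers in series; stud and cavity paths in parallel between them.
R_inner = 0.016/(1.75×3.28) = 0.002787 K/W
R_stud  = 0.11/(0.127×0.16×3.28) = 1.65 K/W
R_cav   = 0.11/(0.0222×0.84×3.28) = 1.798 K/W
1/R_core = 1/R_stud + 1/R_cav → R_core = 0.8606 K/W
R_outer = 0.01/(1.06×3.28) = 0.002876 K/W
R_total = 0.8663 K/W
Q = ΔT/R_total = 42/0.8663

Q ≈ 48.5 W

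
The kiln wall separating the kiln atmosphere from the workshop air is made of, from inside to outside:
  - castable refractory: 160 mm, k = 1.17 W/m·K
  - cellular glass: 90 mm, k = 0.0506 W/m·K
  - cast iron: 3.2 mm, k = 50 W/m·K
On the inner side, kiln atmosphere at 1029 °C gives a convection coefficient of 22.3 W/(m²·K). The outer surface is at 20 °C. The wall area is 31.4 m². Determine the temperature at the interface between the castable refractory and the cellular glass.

Series thermal resistances:
R_inner film = 1/(h_i·A) = 1/(22.3×31.4) = 0.001428 K/W
R_castable refractory = L/(kA) = 0.16/(1.17×31.4) = 0.004355 K/W
R_cellular glass = L/(kA) = 0.09/(0.0506×31.4) = 0.05665 K/W
R_cast iron = L/(kA) = 0.0032/(50×31.4) = 2.038×10^-6 K/W
R_total = 0.06243 K/W;  Q = ΔT/R_total = 1009/0.06243 = 16160 W
T_interface = T_inner − Q·ΣR(inner→interface) = 1029 − 16200×0.005783

T ≈ 936 °C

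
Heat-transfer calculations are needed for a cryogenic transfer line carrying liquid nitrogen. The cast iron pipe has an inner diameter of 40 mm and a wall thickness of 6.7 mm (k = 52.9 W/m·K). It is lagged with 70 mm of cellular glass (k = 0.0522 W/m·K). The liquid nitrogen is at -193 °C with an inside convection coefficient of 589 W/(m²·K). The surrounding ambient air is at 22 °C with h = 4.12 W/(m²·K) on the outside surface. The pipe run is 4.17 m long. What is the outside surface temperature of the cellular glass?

Per-layer cylindrical resistances, series-summed:
R_inner film = 1/(h_i·2πr₁L) = 1/(589×2π×0.02×4.17) = 0.00324 K/W
R_cast iron pipe wall = ln(26.7/20)/(2π×52.9×4.17) = 2.085×10^-4 K/W
R_cellular glass = ln(96.7/26.7)/(2π×0.0522×4.17) = 0.941 K/W
R_outer film = 1/(h_o·2πr_oL) = 1/(4.12×2π×0.0967×4.17) = 0.0958 K/W
R_total = 1.04 K/W
Q = ΔT/R_total = 215/1.04
Q = 207 W
T_interface = T_inner + Q·ΣR(inner→interface) = -193 + 207×0.9444

T ≈ 2.2 °C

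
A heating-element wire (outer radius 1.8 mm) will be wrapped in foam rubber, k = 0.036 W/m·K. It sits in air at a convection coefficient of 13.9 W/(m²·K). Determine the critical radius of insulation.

For a cylinder r_cr = k/h = 0.036/13.9
r_cr = 2.59 mm; since the bare radius (1.8 mm) is below r_cr, adding a thin layer of insulation will *increase* heat loss.

r_cr ≈ 2.59 mm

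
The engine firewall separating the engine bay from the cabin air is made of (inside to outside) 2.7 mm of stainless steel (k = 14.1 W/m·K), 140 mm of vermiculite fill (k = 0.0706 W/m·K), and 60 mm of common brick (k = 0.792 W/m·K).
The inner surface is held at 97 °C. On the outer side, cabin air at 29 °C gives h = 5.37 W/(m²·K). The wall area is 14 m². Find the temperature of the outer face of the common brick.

T ≈ 34.6 °C

Thermal resistances in series:
R_stainless steel = L/(kA) = 0.0027/(14.1×14) = 1.368×10^-5 K/W
R_vermiculite fill = L/(kA) = 0.14/(0.0706×14) = 0.1416 K/W
R_common brick = L/(kA) = 0.06/(0.792×14) = 0.005411 K/W
R_outer film = 1/(h_o·A) = 1/(5.37×14) = 0.0133 K/W
R_total = 0.1604 K/W;  Q = ΔT/R_total = 68/0.1604 = 424 W
T_interface = T_inner − Q·ΣR(inner→interface) = 97 − 424×0.1471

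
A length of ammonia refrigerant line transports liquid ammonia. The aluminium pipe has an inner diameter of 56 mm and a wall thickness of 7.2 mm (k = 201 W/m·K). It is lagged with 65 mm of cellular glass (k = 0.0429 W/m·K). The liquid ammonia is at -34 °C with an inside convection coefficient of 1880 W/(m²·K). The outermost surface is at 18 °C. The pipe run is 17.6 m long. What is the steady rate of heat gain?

Treating each annulus and film as a series resistance:
R_inner film = 1/(h_i·2πr₁L) = 1/(1880×2π×0.028×17.6) = 1.718×10^-4 K/W
R_aluminium pipe wall = ln(35.2/28)/(2π×201×17.6) = 1.03×10^-5 K/W
R_cellular glass = ln(100.2/35.2)/(2π×0.0429×17.6) = 0.2205 K/W
R_total = 0.2207 K/W
Q = ΔT/R_total = 52/0.2207

Q ≈ 236 W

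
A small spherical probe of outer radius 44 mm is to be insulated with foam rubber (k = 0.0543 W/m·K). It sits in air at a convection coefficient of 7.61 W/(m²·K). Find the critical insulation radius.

For a sphere r_cr = 2k/h = 2×0.0543/7.61
r_cr = 14.3 mm; since the bare radius (44 mm) is above r_cr, any added insulation will reduce heat loss.

r_cr ≈ 14.3 mm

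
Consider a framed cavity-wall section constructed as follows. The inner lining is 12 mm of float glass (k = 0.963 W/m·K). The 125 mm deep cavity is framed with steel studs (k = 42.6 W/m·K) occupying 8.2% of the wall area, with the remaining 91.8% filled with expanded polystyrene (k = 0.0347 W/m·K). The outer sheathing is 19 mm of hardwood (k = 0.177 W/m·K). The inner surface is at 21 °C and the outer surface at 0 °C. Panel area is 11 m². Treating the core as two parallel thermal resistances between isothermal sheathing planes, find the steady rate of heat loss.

Q ≈ 1490 W

Sheathing layers in series; stud and cavity paths in parallel between them.
R_inner = 0.012/(0.963×11) = 0.001133 K/W
R_stud  = 0.125/(42.6×0.082×11) = 0.003253 K/W
R_cav   = 0.125/(0.0347×0.918×11) = 0.3567 K/W
1/R_core = 1/R_stud + 1/R_cav → R_core = 0.003224 K/W
R_outer = 0.019/(0.177×11) = 0.009759 K/W
R_total = 0.01412 K/W
Q = ΔT/R_total = 21/0.01412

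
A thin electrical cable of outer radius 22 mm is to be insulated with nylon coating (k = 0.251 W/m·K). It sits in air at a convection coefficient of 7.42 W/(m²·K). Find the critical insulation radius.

r_cr ≈ 33.8 mm

For a cylinder r_cr = k/h = 0.251/7.42
r_cr = 33.8 mm; since the bare radius (22 mm) is below r_cr, adding a thin layer of insulation will *increase* heat loss.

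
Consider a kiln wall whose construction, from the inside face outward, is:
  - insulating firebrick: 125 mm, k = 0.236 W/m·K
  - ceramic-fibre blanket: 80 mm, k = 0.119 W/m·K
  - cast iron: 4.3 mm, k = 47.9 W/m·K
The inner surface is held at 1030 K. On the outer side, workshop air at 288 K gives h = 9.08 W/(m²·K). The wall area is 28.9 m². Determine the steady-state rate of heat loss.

Series thermal resistances:
R_insulating firebrick = L/(kA) = 0.125/(0.236×28.9) = 0.01833 K/W
R_ceramic-fibre blanket = L/(kA) = 0.08/(0.119×28.9) = 0.02326 K/W
R_cast iron = L/(kA) = 0.0043/(47.9×28.9) = 3.106×10^-6 K/W
R_outer film = 1/(h_o·A) = 1/(9.08×28.9) = 0.003811 K/W
R_total = 0.0454 K/W
Q = ΔT / R_total = 742 / 0.0454

Q ≈ 16300 W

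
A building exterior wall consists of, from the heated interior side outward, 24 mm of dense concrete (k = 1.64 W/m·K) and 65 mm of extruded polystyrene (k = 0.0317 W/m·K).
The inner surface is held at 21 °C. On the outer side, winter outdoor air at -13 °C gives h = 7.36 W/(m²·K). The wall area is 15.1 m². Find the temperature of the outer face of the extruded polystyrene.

Model the wall as resistances in series:
R_dense concrete = L/(kA) = 0.024/(1.64×15.1) = 9.691×10^-4 K/W
R_extruded polystyrene = L/(kA) = 0.065/(0.0317×15.1) = 0.1358 K/W
R_outer film = 1/(h_o·A) = 1/(7.36×15.1) = 0.008998 K/W
R_total = 0.1458 K/W;  Q = ΔT/R_total = 34/0.1458 = 233.3 W
T_interface = T_inner − Q·ΣR(inner→interface) = 21 − 233×0.1368

T ≈ -10.9 °C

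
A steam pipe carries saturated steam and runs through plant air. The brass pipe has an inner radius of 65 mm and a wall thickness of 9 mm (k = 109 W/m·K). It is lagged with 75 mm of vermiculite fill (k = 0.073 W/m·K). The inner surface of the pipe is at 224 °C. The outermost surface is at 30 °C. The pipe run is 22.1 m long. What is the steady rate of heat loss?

For a radial system each layer contributes R = ln(r_out/r_in)/(2πkL); films add R = 1/(hA).
R_brass pipe wall = ln(74/65)/(2π×109×22.1) = 8.568×10^-6 K/W
R_vermiculite fill = ln(149/74)/(2π×0.073×22.1) = 0.06904 K/W
R_total = 0.06905 K/W
Q = ΔT/R_total = 194/0.06905

Q ≈ 2810 W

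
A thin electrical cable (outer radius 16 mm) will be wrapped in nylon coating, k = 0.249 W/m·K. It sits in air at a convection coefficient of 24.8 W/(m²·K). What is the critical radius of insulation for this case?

r_cr ≈ 10 mm

For a cylinder r_cr = k/h = 0.249/24.8
r_cr = 10 mm; since the bare radius (16 mm) is above r_cr, any added insulation will reduce heat loss.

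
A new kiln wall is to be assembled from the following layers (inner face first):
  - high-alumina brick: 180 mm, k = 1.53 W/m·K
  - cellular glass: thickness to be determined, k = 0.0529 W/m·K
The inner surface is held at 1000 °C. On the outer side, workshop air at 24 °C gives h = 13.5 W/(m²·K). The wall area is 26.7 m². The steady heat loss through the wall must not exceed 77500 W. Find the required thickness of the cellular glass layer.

L ≈ 7.65 mm

Series thermal resistances:
R_high-alumina brick = L/(kA) = 0.18/(1.53×26.7) = 0.004406 K/W
R_outer film = 1/(h_o·A) = 1/(13.5×26.7) = 0.002774 K/W
Sum of the known resistances R_other = 0.007181 K/W
Required total resistance R_tot = ΔT/Q_allow = 976/77500 = 0.01259 K/W
R_cellular glass = R_tot − R_other = 0.005413 K/W
L = R·k·A = 0.005413×0.0529×26.7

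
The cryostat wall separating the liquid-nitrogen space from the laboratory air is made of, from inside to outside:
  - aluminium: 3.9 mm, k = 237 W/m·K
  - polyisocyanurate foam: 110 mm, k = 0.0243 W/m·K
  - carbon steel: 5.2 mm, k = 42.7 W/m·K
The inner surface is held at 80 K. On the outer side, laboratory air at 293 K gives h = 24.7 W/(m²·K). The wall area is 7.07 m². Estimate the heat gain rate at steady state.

Model the wall as resistances in series:
R_aluminium = L/(kA) = 0.0039/(237×7.07) = 2.328×10^-6 K/W
R_polyisocyanurate foam = L/(kA) = 0.11/(0.0243×7.07) = 0.6403 K/W
R_carbon steel = L/(kA) = 0.0052/(42.7×7.07) = 1.722×10^-5 K/W
R_outer film = 1/(h_o·A) = 1/(24.7×7.07) = 0.005726 K/W
R_total = 0.646 K/W
Q = ΔT / R_total = 213 / 0.646

Q ≈ 330 W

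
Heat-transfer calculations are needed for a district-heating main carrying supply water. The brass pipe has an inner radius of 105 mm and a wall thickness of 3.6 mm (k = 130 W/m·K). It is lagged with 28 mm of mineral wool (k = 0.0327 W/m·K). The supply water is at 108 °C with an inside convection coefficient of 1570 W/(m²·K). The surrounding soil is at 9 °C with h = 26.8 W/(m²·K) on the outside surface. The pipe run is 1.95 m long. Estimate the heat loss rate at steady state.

Q ≈ 166 W

Cylindrical conduction, so R = ln(r₂/r₁)/(2πkL) per layer, in series:
R_inner film = 1/(h_i·2πr₁L) = 1/(1570×2π×0.105×1.95) = 4.951×10^-4 K/W
R_brass pipe wall = ln(108.6/105)/(2π×130×1.95) = 2.116×10^-5 K/W
R_mineral wool = ln(136.6/108.6)/(2π×0.0327×1.95) = 0.5725 K/W
R_outer film = 1/(h_o·2πr_oL) = 1/(26.8×2π×0.1366×1.95) = 0.02229 K/W
R_total = 0.5953 K/W
Q = ΔT/R_total = 99/0.5953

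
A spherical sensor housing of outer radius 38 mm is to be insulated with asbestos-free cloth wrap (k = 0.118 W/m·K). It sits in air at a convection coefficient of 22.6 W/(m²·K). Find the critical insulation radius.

For a sphere r_cr = 2k/h = 2×0.118/22.6
r_cr = 10.4 mm; since the bare radius (38 mm) is above r_cr, any added insulation will reduce heat loss.

r_cr ≈ 10.4 mm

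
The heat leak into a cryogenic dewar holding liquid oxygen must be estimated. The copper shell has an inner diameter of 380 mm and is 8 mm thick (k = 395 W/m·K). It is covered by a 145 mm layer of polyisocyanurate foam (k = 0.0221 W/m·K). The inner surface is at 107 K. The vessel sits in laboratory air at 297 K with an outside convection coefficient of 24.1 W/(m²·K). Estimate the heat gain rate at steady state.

Q ≈ 24.6 W

Spherical conduction: R = (1/r_in − 1/r_out)/(4πk) per layer; series-sum.
R_copper shell = (1/0.19 − 1/0.198)/(4π×395) = 4.284×10^-5 K/W
R_polyisocyanurate foam = (1/0.198 − 1/0.343)/(4π×0.0221) = 7.688 K/W
R_outer film = 1/(h·4πr_o²) = 1/(24.1×4π×0.343²) = 0.02807 K/W
R_total = 7.716 K/W
Q = ΔT/R_total = 190/7.716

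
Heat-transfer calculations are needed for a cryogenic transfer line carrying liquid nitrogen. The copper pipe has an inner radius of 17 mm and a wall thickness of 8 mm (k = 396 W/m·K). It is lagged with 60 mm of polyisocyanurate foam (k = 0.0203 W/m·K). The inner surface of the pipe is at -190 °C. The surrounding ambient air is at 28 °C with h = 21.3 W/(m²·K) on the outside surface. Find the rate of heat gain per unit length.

q′ ≈ 22.5 W/m

Cylindrical conduction, so R = ln(r₂/r₁)/(2πkL) per layer, in series:
R_copper pipe wall = ln(25/17)/(2π×396×1) = 1.55×10^-4 K/W
R_polyisocyanurate foam = ln(85/25)/(2π×0.0203×1) = 9.595 K/W
R_outer film = 1/(h_o·2πr_oL) = 1/(21.3×2π×0.085×1) = 0.08791 K/W
R_total = 9.683 K/W
Q = ΔT/R_total = 218/9.683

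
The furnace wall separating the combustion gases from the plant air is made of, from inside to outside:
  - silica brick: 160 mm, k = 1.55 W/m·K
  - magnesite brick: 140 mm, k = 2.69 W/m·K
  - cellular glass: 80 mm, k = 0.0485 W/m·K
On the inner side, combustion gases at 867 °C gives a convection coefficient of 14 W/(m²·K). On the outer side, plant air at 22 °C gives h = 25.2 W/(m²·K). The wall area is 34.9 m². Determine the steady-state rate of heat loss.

Q ≈ 15400 W

Treating each layer as a thermal resistance in series:
R_inner film = 1/(h_i·A) = 1/(14×34.9) = 0.002047 K/W
R_silica brick = L/(kA) = 0.16/(1.55×34.9) = 0.002958 K/W
R_magnesite brick = L/(kA) = 0.14/(2.69×34.9) = 0.001491 K/W
R_cellular glass = L/(kA) = 0.08/(0.0485×34.9) = 0.04726 K/W
R_outer film = 1/(h_o·A) = 1/(25.2×34.9) = 0.001137 K/W
R_total = 0.0549 K/W
Q = ΔT / R_total = 845 / 0.0549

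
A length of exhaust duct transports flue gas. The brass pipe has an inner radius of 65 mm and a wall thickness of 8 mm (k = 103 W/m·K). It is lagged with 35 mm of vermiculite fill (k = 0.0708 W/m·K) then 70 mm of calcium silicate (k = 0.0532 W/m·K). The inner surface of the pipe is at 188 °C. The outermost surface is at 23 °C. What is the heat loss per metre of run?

q′ ≈ 69.5 W/m

Radial resistances (cylindrical: R_cond = ln(r_o/r_i)/(2πkL), R_conv = 1/(h·2πrL)):
R_brass pipe wall = ln(73/65)/(2π×103×1) = 1.794×10^-4 K/W
R_vermiculite fill = ln(108/73)/(2π×0.0708×1) = 0.8805 K/W
R_calcium silicate = ln(178/108)/(2π×0.0532×1) = 1.495 K/W
R_total = 2.375 K/W
Q = ΔT/R_total = 165/2.375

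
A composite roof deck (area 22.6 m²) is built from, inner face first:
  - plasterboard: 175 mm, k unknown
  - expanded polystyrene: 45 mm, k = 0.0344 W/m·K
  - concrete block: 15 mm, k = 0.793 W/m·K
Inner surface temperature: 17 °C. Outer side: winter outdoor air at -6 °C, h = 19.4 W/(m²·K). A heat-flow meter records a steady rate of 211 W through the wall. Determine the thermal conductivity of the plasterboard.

k ≈ 0.161 W/(m·K)

Using the resistance-network approach (series):
R_expanded polystyrene = L/(kA) = 0.045/(0.0344×22.6) = 0.05788 K/W
R_concrete block = L/(kA) = 0.015/(0.793×22.6) = 8.37×10^-4 K/W
R_outer film = 1/(h_o·A) = 1/(19.4×22.6) = 0.002281 K/W
Sum of known resistances R_other = 0.061 K/W
Total R = ΔT/Q = 23/211 = 0.109 K/W
R_plasterboard = R_total − R_other = 0.048 K/W
k = L/(R·A) = 0.175/(0.048×22.6)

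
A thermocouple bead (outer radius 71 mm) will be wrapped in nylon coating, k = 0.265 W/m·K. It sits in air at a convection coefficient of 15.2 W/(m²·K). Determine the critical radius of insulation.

r_cr ≈ 34.9 mm

For a sphere r_cr = 2k/h = 2×0.265/15.2
r_cr = 34.9 mm; since the bare radius (71 mm) is above r_cr, any added insulation will reduce heat loss.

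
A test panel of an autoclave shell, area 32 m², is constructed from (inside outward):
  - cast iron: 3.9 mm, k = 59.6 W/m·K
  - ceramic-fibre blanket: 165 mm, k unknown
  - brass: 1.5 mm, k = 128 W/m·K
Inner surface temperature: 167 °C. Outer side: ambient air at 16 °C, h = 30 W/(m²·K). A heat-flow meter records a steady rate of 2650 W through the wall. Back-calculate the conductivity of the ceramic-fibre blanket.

k ≈ 0.0922 W/(m·K)

Treating each layer as a thermal resistance in series:
R_cast iron = L/(kA) = 0.0039/(59.6×32) = 2.045×10^-6 K/W
R_brass = L/(kA) = 0.0015/(128×32) = 3.662×10^-7 K/W
R_outer film = 1/(h_o·A) = 1/(30×32) = 0.001042 K/W
Sum of known resistances R_other = 0.001044 K/W
Total R = ΔT/Q = 151/2650 = 0.05698 K/W
R_ceramic-fibre blanket = R_total − R_other = 0.05594 K/W
k = L/(R·A) = 0.165/(0.05594×32)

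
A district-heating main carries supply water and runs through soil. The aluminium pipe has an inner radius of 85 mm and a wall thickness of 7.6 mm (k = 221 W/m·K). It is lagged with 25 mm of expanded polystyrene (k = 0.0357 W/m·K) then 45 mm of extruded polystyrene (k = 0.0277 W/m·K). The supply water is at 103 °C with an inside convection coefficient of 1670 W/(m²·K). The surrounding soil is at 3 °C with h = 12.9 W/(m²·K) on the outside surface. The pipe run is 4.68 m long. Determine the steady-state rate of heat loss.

Radial resistances (cylindrical: R_cond = ln(r_o/r_i)/(2πkL), R_conv = 1/(h·2πrL)):
R_inner film = 1/(h_i·2πr₁L) = 1/(1670×2π×0.085×4.68) = 2.396×10^-4 K/W
R_aluminium pipe wall = ln(92.6/85)/(2π×221×4.68) = 1.318×10^-5 K/W
R_expanded polystyrene = ln(117.6/92.6)/(2π×0.0357×4.68) = 0.2277 K/W
R_extruded polystyrene = ln(162.6/117.6)/(2π×0.0277×4.68) = 0.3978 K/W
R_outer film = 1/(h_o·2πr_oL) = 1/(12.9×2π×0.1626×4.68) = 0.01621 K/W
R_total = 0.6419 K/W
Q = ΔT/R_total = 100/0.6419

Q ≈ 156 W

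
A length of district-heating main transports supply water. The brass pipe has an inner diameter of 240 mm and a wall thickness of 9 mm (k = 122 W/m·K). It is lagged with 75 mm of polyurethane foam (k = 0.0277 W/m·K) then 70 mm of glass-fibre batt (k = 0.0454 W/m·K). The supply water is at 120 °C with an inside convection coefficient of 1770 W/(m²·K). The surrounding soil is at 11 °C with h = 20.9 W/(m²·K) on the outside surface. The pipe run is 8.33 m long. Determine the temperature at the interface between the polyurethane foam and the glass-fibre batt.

Per-layer cylindrical resistances, series-summed:
R_inner film = 1/(h_i·2πr₁L) = 1/(1770×2π×0.12×8.33) = 8.995×10^-5 K/W
R_brass pipe wall = ln(129/120)/(2π×122×8.33) = 1.133×10^-5 K/W
R_polyurethane foam = ln(204/129)/(2π×0.0277×8.33) = 0.3161 K/W
R_glass-fibre batt = ln(274/204)/(2π×0.0454×8.33) = 0.1242 K/W
R_outer film = 1/(h_o·2πr_oL) = 1/(20.9×2π×0.274×8.33) = 0.003336 K/W
R_total = 0.4437 K/W
Q = ΔT/R_total = 109/0.4437
Q = 246 W
T_interface = T_inner − Q·ΣR(inner→interface) = 120 − 246×0.3162

T ≈ 42.3 °C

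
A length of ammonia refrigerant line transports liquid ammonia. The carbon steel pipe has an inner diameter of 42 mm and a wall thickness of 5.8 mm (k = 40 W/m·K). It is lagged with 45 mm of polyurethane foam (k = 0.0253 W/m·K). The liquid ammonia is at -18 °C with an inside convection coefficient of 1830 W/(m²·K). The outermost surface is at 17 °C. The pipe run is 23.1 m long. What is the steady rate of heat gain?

Treating each annulus and film as a series resistance:
R_inner film = 1/(h_i·2πr₁L) = 1/(1830×2π×0.021×23.1) = 1.793×10^-4 K/W
R_carbon steel pipe wall = ln(26.8/21)/(2π×40×23.1) = 4.201×10^-5 K/W
R_polyurethane foam = ln(71.8/26.8)/(2π×0.0253×23.1) = 0.2684 K/W
R_total = 0.2686 K/W
Q = ΔT/R_total = 35/0.2686

Q ≈ 130 W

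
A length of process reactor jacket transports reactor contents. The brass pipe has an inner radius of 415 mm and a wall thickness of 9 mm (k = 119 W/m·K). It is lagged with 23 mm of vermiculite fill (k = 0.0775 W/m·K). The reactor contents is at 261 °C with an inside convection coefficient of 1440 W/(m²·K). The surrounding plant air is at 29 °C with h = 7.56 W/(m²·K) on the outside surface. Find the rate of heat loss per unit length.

Radial resistances (cylindrical: R_cond = ln(r_o/r_i)/(2πkL), R_conv = 1/(h·2πrL)):
R_inner film = 1/(h_i·2πr₁L) = 1/(1440×2π×0.415×1) = 2.663×10^-4 K/W
R_brass pipe wall = ln(424/415)/(2π×119×1) = 2.869×10^-5 K/W
R_vermiculite fill = ln(447/424)/(2π×0.0775×1) = 0.1085 K/W
R_outer film = 1/(h_o·2πr_oL) = 1/(7.56×2π×0.447×1) = 0.0471 K/W
R_total = 0.1559 K/W
Q = ΔT/R_total = 232/0.1559

q′ ≈ 1490 W/m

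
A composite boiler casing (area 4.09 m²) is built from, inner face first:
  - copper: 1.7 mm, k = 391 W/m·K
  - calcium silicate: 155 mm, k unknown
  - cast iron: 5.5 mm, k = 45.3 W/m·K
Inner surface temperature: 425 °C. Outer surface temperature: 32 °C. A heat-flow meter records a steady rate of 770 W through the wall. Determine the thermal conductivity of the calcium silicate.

Thermal resistances in series:
R_copper = L/(kA) = 0.0017/(391×4.09) = 1.063×10^-6 K/W
R_cast iron = L/(kA) = 0.0055/(45.3×4.09) = 2.969×10^-5 K/W
Sum of known resistances R_other = 3.075×10^-5 K/W
Total R = ΔT/Q = 393/770 = 0.5104 K/W
R_calcium silicate = R_total − R_other = 0.5104 K/W
k = L/(R·A) = 0.155/(0.5104×4.09)

k ≈ 0.0743 W/(m·K)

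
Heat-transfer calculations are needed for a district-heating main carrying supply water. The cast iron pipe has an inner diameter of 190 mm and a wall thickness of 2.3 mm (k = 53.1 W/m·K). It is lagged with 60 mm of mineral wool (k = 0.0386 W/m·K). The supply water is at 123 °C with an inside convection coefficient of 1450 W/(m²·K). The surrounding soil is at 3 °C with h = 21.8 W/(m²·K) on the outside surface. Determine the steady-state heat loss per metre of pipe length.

q′ ≈ 59.2 W/m

Treating each annulus and film as a series resistance:
R_inner film = 1/(h_i·2πr₁L) = 1/(1450×2π×0.095×1) = 0.001155 K/W
R_cast iron pipe wall = ln(97.3/95)/(2π×53.1×1) = 7.17×10^-5 K/W
R_mineral wool = ln(157.3/97.3)/(2π×0.0386×1) = 1.981 K/W
R_outer film = 1/(h_o·2πr_oL) = 1/(21.8×2π×0.1573×1) = 0.04641 K/W
R_total = 2.028 K/W
Q = ΔT/R_total = 120/2.028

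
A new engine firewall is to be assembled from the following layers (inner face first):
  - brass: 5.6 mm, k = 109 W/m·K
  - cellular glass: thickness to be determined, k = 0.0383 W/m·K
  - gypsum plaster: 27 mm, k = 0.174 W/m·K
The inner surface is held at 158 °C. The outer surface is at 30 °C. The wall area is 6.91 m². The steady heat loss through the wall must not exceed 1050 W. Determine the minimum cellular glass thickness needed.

L ≈ 26.3 mm

Treating each layer as a thermal resistance in series:
R_brass = L/(kA) = 0.0056/(109×6.91) = 7.435×10^-6 K/W
R_gypsum plaster = L/(kA) = 0.027/(0.174×6.91) = 0.02246 K/W
Sum of the known resistances R_other = 0.02246 K/W
Required total resistance R_tot = ΔT/Q_allow = 128/1050 = 0.1219 K/W
R_cellular glass = R_tot − R_other = 0.09944 K/W
L = R·k·A = 0.09944×0.0383×6.91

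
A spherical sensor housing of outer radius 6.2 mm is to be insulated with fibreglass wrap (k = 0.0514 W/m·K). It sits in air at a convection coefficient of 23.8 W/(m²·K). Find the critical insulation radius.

For a sphere r_cr = 2k/h = 2×0.0514/23.8
r_cr = 4.32 mm; since the bare radius (6.2 mm) is above r_cr, any added insulation will reduce heat loss.

r_cr ≈ 4.32 mm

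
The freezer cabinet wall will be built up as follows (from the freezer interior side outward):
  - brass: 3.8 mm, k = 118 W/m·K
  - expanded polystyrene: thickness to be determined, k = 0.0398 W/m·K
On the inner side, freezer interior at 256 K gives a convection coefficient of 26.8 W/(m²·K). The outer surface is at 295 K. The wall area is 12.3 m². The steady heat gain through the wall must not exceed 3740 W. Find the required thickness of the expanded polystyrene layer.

L ≈ 3.62 mm

Series thermal resistances:
R_inner film = 1/(h_i·A) = 1/(26.8×12.3) = 0.003034 K/W
R_brass = L/(kA) = 0.0038/(118×12.3) = 2.618×10^-6 K/W
Sum of the known resistances R_other = 0.003036 K/W
Required total resistance R_tot = ΔT/Q_allow = 39/3740 = 0.01043 K/W
R_expanded polystyrene = R_tot − R_other = 0.007392 K/W
L = R·k·A = 0.007392×0.0398×12.3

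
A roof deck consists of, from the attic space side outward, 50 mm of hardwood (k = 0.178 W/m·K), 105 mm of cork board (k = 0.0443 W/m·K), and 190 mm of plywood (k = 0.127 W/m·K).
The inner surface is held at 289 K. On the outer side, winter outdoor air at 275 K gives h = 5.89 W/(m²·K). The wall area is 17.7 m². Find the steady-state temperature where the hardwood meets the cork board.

T ≈ 288 K

Model the wall as resistances in series:
R_hardwood = L/(kA) = 0.05/(0.178×17.7) = 0.01587 K/W
R_cork board = L/(kA) = 0.105/(0.0443×17.7) = 0.1339 K/W
R_plywood = L/(kA) = 0.19/(0.127×17.7) = 0.08452 K/W
R_outer film = 1/(h_o·A) = 1/(5.89×17.7) = 0.009592 K/W
R_total = 0.2439 K/W;  Q = ΔT/R_total = 14/0.2439 = 57.4 W
T_interface = T_inner − Q·ΣR(inner→interface) = 289 − 57.4×0.01587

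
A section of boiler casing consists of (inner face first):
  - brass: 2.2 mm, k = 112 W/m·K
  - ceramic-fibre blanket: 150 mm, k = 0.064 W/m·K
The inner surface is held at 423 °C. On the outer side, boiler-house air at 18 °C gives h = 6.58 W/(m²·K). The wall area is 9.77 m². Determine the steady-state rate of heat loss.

Q ≈ 1590 W

Using the resistance-network approach (series):
R_brass = L/(kA) = 0.0022/(112×9.77) = 2.011×10^-6 K/W
R_ceramic-fibre blanket = L/(kA) = 0.15/(0.064×9.77) = 0.2399 K/W
R_outer film = 1/(h_o·A) = 1/(6.58×9.77) = 0.01556 K/W
R_total = 0.2554 K/W
Q = ΔT / R_total = 405 / 0.2554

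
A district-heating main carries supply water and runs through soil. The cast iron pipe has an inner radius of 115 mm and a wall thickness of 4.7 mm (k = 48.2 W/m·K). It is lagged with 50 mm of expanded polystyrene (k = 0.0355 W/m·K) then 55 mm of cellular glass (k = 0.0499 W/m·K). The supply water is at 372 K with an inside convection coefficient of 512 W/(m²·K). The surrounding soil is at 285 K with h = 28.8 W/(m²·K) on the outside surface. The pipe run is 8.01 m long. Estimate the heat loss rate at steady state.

Per-layer cylindrical resistances, series-summed:
R_inner film = 1/(h_i·2πr₁L) = 1/(512×2π×0.115×8.01) = 3.375×10^-4 K/W
R_cast iron pipe wall = ln(119.7/115)/(2π×48.2×8.01) = 1.651×10^-5 K/W
R_expanded polystyrene = ln(169.7/119.7)/(2π×0.0355×8.01) = 0.1954 K/W
R_cellular glass = ln(224.7/169.7)/(2π×0.0499×8.01) = 0.1118 K/W
R_outer film = 1/(h_o·2πr_oL) = 1/(28.8×2π×0.2247×8.01) = 0.00307 K/W
R_total = 0.3106 K/W
Q = ΔT/R_total = 87/0.3106

Q ≈ 280 W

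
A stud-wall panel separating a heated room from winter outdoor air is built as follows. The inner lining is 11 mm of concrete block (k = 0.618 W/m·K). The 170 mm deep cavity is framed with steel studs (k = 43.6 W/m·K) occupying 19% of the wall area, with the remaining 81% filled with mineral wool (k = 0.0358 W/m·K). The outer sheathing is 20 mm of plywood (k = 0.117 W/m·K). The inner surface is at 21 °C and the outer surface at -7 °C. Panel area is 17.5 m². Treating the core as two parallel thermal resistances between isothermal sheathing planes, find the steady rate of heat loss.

Q ≈ 2340 W

Sheathing layers in series; stud and cavity paths in parallel between them.
R_inner = 0.011/(0.618×17.5) = 0.001017 K/W
R_stud  = 0.17/(43.6×0.19×17.5) = 0.001173 K/W
R_cav   = 0.17/(0.0358×0.81×17.5) = 0.335 K/W
1/R_core = 1/R_stud + 1/R_cav → R_core = 0.001169 K/W
R_outer = 0.02/(0.117×17.5) = 0.009768 K/W
R_total = 0.01195 K/W
Q = ΔT/R_total = 28/0.01195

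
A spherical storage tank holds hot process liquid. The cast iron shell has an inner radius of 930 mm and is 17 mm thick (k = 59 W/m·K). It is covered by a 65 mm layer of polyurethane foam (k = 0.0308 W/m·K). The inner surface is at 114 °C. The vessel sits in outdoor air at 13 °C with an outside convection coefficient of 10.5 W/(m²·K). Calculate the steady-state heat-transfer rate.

Each spherical layer contributes R = (1/r_i − 1/r_o)/(4πk):
R_cast iron shell = (1/0.93 − 1/0.947)/(4π×59) = 2.603×10^-5 K/W
R_polyurethane foam = (1/0.947 − 1/1.012)/(4π×0.0308) = 0.1752 K/W
R_outer film = 1/(h·4πr_o²) = 1/(10.5×4π×1.012²) = 0.0074 K/W
R_total = 0.1827 K/W
Q = ΔT/R_total = 101/0.1827

Q ≈ 553 W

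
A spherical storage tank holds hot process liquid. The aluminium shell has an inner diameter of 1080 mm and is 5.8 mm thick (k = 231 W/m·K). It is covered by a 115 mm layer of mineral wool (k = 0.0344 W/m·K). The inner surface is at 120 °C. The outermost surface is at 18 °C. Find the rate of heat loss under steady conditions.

Spherical conduction: R = (1/r_in − 1/r_out)/(4πk) per layer; series-sum.
R_aluminium shell = (1/0.54 − 1/0.5458)/(4π×231) = 6.779×10^-6 K/W
R_mineral wool = (1/0.5458 − 1/0.6608)/(4π×0.0344) = 0.7376 K/W
R_total = 0.7376 K/W
Q = ΔT/R_total = 102/0.7376

Q ≈ 138 W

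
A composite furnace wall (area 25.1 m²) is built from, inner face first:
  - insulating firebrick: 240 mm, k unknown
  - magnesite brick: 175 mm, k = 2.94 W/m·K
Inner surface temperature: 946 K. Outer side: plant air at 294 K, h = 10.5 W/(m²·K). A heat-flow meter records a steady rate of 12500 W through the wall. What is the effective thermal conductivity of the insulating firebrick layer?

k ≈ 0.208 W/(m·K)

Thermal resistances in series:
R_magnesite brick = L/(kA) = 0.175/(2.94×25.1) = 0.002371 K/W
R_outer film = 1/(h_o·A) = 1/(10.5×25.1) = 0.003794 K/W
Sum of known resistances R_other = 0.006166 K/W
Total R = ΔT/Q = 652/12500 = 0.05216 K/W
R_insulating firebrick = R_total − R_other = 0.04599 K/W
k = L/(R·A) = 0.24/(0.04599×25.1)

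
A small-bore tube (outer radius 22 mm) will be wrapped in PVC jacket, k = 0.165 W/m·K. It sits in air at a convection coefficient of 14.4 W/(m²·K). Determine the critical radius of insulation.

For a cylinder r_cr = k/h = 0.165/14.4
r_cr = 11.5 mm; since the bare radius (22 mm) is above r_cr, any added insulation will reduce heat loss.

r_cr ≈ 11.5 mm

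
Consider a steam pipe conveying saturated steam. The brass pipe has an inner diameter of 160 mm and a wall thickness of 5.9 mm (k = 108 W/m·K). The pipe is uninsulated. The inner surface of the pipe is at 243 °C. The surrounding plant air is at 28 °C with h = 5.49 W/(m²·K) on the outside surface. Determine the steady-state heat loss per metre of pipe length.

q′ ≈ 637 W/m

For a radial system each layer contributes R = ln(r_out/r_in)/(2πkL); films add R = 1/(hA).
R_brass pipe wall = ln(85.9/80)/(2π×108×1) = 1.049×10^-4 K/W
R_outer film = 1/(h_o·2πr_oL) = 1/(5.49×2π×0.0859×1) = 0.3375 K/W
R_total = 0.3376 K/W
Q = ΔT/R_total = 215/0.3376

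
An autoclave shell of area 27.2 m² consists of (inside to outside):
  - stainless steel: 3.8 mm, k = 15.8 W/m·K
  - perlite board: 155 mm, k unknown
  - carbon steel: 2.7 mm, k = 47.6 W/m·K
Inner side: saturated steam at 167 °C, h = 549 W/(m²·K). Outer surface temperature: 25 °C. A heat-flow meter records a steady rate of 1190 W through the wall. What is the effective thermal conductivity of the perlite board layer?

k ≈ 0.0478 W/(m·K)

Thermal resistances in series:
R_inner film = 1/(h_i·A) = 1/(549×27.2) = 6.697×10^-5 K/W
R_stainless steel = L/(kA) = 0.0038/(15.8×27.2) = 8.842×10^-6 K/W
R_carbon steel = L/(kA) = 0.0027/(47.6×27.2) = 2.085×10^-6 K/W
Sum of known resistances R_other = 7.789×10^-5 K/W
Total R = ΔT/Q = 142/1190 = 0.1193 K/W
R_perlite board = R_total − R_other = 0.1192 K/W
k = L/(R·A) = 0.155/(0.1192×27.2)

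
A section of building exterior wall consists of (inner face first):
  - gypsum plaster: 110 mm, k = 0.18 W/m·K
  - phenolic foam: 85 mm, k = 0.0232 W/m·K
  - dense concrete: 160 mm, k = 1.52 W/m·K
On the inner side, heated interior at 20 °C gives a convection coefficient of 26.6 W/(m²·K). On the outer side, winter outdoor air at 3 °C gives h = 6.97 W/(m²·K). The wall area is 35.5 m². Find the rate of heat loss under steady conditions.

Using the resistance-network approach (series):
R_inner film = 1/(h_i·A) = 1/(26.6×35.5) = 0.001059 K/W
R_gypsum plaster = L/(kA) = 0.11/(0.18×35.5) = 0.01721 K/W
R_phenolic foam = L/(kA) = 0.085/(0.0232×35.5) = 0.1032 K/W
R_dense concrete = L/(kA) = 0.16/(1.52×35.5) = 0.002965 K/W
R_outer film = 1/(h_o·A) = 1/(6.97×35.5) = 0.004041 K/W
R_total = 0.1285 K/W
Q = ΔT / R_total = 17 / 0.1285

Q ≈ 132 W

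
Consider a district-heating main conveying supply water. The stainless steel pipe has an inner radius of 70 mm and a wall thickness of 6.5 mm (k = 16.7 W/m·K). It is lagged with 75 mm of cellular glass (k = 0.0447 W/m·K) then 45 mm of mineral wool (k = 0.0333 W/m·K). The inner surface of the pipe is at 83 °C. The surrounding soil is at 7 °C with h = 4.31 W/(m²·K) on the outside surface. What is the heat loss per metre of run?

Per-layer cylindrical resistances, series-summed:
R_stainless steel pipe wall = ln(76.5/70)/(2π×16.7×1) = 8.462×10^-4 K/W
R_cellular glass = ln(151.5/76.5)/(2π×0.0447×1) = 2.433 K/W
R_mineral wool = ln(196.5/151.5)/(2π×0.0333×1) = 1.243 K/W
R_outer film = 1/(h_o·2πr_oL) = 1/(4.31×2π×0.1965×1) = 0.1879 K/W
R_total = 3.865 K/W
Q = ΔT/R_total = 76/3.865

q′ ≈ 19.7 W/m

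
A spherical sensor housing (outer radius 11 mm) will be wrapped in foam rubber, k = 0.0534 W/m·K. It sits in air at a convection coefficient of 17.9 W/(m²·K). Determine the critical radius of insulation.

r_cr ≈ 5.97 mm

For a sphere r_cr = 2k/h = 2×0.0534/17.9
r_cr = 5.97 mm; since the bare radius (11 mm) is above r_cr, any added insulation will reduce heat loss.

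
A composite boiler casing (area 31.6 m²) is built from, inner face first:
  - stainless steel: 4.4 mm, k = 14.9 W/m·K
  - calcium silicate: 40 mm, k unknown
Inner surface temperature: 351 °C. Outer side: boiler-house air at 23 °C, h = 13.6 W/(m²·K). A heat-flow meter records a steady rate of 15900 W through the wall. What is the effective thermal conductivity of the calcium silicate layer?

Model the wall as resistances in series:
R_stainless steel = L/(kA) = 0.0044/(14.9×31.6) = 9.345×10^-6 K/W
R_outer film = 1/(h_o·A) = 1/(13.6×31.6) = 0.002327 K/W
Sum of known resistances R_other = 0.002336 K/W
Total R = ΔT/Q = 328/15900 = 0.02063 K/W
R_calcium silicate = R_total − R_other = 0.01829 K/W
k = L/(R·A) = 0.04/(0.01829×31.6)

k ≈ 0.0692 W/(m·K)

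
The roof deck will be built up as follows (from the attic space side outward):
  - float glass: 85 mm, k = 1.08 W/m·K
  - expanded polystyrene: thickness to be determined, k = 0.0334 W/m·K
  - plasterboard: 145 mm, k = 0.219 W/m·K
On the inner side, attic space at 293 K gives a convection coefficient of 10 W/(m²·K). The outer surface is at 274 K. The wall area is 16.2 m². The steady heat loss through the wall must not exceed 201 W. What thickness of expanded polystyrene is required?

Series thermal resistances:
R_inner film = 1/(h_i·A) = 1/(10×16.2) = 0.006173 K/W
R_float glass = L/(kA) = 0.085/(1.08×16.2) = 0.004858 K/W
R_plasterboard = L/(kA) = 0.145/(0.219×16.2) = 0.04087 K/W
Sum of the known resistances R_other = 0.0519 K/W
Required total resistance R_tot = ΔT/Q_allow = 19/201 = 0.09453 K/W
R_expanded polystyrene = R_tot − R_other = 0.04263 K/W
L = R·k·A = 0.04263×0.0334×16.2

L ≈ 23.1 mm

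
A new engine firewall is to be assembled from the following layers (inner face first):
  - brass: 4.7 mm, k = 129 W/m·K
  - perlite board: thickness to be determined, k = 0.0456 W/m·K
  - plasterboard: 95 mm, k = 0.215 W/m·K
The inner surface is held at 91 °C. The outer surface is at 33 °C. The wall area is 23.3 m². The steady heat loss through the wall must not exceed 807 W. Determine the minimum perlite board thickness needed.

L ≈ 56.2 mm

Treating each layer as a thermal resistance in series:
R_brass = L/(kA) = 0.0047/(129×23.3) = 1.564×10^-6 K/W
R_plasterboard = L/(kA) = 0.095/(0.215×23.3) = 0.01896 K/W
Sum of the known resistances R_other = 0.01897 K/W
Required total resistance R_tot = ΔT/Q_allow = 58/807 = 0.07187 K/W
R_perlite board = R_tot − R_other = 0.05291 K/W
L = R·k·A = 0.05291×0.0456×23.3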